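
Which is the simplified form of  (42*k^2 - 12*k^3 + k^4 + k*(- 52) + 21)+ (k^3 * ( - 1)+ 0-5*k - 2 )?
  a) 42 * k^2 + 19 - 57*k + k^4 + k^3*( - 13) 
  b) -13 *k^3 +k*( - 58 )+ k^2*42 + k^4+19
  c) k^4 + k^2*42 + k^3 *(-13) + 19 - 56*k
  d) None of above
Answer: a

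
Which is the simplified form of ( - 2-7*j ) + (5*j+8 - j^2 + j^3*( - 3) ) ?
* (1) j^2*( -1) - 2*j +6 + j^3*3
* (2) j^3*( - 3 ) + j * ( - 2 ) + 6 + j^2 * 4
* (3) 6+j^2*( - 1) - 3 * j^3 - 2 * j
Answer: 3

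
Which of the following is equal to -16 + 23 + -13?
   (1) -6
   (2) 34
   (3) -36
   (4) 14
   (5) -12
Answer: 1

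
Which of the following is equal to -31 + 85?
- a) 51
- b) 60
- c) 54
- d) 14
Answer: c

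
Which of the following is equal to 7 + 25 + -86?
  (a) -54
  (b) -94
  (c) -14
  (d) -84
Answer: a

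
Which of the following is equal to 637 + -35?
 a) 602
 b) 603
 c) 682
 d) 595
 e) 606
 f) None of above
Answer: a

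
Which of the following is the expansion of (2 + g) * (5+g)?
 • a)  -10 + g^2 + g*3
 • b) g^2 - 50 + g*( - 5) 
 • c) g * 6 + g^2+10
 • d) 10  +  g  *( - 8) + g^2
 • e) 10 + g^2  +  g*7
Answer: e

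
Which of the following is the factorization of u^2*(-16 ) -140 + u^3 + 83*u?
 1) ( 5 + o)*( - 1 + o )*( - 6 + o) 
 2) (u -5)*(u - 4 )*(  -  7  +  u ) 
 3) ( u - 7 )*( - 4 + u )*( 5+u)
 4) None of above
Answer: 2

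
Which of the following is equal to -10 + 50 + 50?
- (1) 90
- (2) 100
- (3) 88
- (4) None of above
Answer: 1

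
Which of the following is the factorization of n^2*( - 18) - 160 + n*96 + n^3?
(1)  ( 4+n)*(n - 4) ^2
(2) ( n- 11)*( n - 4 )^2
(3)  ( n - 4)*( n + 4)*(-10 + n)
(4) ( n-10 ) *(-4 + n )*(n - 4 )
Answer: 4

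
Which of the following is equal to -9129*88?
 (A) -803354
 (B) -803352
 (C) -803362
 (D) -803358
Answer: B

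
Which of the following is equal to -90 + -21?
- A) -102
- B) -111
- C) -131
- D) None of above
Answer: B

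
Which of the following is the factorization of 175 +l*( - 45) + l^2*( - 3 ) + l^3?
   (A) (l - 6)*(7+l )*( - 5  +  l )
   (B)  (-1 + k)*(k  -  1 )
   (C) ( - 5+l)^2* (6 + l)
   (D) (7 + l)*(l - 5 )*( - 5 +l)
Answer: D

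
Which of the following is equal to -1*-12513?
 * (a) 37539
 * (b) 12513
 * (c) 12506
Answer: b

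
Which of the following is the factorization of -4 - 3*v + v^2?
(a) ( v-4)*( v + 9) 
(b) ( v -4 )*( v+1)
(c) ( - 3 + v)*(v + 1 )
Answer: b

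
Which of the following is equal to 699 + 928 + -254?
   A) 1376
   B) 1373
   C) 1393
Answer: B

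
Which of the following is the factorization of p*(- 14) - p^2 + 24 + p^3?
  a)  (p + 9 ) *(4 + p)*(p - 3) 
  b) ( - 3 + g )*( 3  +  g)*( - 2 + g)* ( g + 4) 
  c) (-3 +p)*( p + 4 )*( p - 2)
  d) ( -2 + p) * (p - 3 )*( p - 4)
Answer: c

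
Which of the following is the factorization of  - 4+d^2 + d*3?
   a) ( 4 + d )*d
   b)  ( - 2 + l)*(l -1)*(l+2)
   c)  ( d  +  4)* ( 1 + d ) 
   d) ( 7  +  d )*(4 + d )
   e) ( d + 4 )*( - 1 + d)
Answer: e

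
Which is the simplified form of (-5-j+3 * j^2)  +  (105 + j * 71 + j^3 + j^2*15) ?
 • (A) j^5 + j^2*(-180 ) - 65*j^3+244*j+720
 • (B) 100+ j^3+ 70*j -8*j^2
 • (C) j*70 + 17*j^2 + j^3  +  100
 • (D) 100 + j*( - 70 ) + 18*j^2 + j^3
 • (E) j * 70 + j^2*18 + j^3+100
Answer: E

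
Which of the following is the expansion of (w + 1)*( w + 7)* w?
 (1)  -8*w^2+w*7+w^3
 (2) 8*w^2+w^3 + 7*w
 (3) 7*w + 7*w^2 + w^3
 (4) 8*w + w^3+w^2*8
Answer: 2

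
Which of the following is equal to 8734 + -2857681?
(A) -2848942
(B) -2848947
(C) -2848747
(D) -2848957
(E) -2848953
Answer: B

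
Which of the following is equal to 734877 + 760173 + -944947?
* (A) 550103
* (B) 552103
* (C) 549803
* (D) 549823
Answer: A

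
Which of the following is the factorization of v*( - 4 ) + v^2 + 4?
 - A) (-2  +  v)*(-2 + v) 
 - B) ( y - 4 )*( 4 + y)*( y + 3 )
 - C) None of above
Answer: A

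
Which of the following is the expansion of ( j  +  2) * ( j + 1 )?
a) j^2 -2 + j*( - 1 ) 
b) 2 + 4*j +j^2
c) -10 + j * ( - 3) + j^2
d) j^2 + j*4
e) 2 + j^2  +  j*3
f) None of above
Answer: e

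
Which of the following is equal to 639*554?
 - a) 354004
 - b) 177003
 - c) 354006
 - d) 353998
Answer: c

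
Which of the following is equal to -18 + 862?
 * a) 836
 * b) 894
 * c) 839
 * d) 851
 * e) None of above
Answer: e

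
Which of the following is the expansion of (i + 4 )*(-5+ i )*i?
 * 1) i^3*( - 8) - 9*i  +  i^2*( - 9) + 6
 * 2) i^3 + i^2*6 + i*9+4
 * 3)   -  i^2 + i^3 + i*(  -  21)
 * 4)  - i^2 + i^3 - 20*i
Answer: 4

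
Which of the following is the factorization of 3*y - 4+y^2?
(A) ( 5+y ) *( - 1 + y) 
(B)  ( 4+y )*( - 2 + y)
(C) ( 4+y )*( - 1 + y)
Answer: C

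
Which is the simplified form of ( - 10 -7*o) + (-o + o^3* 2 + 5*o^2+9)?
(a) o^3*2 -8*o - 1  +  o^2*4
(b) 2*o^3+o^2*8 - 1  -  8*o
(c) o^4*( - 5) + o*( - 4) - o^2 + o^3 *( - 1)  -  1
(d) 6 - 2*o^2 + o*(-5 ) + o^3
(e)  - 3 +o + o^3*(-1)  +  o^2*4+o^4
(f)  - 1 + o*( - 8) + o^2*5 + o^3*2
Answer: f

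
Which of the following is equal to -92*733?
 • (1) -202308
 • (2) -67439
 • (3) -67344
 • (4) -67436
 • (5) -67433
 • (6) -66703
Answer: 4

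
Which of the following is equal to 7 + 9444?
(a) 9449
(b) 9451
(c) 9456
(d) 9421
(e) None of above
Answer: b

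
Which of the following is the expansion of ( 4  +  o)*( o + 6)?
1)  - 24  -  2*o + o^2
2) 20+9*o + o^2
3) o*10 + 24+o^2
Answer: 3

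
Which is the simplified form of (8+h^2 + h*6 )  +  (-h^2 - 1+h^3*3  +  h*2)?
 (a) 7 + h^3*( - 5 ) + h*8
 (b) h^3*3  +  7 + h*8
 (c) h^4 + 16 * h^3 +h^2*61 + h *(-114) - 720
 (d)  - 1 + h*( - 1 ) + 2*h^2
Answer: b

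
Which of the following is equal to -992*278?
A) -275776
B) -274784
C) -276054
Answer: A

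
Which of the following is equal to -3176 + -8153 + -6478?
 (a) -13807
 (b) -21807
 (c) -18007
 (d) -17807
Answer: d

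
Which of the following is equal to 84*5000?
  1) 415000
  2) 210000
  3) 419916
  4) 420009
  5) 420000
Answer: 5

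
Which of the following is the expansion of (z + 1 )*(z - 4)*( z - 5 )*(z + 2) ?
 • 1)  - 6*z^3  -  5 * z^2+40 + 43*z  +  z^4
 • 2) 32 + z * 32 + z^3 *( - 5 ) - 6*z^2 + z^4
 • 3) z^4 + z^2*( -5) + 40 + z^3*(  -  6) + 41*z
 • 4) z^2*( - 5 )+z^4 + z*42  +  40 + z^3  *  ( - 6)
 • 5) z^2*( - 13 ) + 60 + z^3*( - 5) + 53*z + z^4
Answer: 4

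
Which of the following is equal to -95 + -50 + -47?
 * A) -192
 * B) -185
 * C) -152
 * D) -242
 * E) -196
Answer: A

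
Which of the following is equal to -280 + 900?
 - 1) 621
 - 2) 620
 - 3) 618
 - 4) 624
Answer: 2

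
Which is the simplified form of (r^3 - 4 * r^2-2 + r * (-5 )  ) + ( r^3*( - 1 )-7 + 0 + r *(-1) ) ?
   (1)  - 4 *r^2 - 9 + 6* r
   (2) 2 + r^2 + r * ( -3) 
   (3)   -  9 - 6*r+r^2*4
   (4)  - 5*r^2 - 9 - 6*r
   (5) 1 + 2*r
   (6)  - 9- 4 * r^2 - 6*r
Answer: 6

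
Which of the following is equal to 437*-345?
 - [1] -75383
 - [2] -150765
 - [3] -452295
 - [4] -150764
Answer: 2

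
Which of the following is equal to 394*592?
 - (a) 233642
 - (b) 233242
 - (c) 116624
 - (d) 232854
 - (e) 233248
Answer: e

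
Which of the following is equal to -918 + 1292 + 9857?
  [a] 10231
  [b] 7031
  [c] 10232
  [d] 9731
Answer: a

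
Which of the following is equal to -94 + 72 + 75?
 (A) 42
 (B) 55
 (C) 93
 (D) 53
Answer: D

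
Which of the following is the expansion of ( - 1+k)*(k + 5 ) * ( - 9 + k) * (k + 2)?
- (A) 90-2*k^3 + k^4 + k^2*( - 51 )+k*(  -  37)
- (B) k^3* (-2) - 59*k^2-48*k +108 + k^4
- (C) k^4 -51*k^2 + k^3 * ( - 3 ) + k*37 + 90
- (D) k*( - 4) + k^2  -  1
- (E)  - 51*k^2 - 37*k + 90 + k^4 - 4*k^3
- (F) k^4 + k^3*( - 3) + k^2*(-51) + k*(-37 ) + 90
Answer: F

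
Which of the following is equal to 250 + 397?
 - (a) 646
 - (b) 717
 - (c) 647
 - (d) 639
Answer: c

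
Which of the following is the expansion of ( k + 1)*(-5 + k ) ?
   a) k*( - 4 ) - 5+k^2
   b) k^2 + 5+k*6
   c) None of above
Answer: a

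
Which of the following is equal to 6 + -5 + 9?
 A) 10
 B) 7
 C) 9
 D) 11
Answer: A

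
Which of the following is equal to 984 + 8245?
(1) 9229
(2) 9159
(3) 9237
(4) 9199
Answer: 1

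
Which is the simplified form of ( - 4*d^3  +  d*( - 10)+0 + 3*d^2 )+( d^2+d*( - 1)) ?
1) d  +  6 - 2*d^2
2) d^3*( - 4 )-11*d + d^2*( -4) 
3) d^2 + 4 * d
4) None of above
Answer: 4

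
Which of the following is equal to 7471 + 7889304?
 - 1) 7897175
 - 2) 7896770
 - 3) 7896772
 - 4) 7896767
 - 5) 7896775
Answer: 5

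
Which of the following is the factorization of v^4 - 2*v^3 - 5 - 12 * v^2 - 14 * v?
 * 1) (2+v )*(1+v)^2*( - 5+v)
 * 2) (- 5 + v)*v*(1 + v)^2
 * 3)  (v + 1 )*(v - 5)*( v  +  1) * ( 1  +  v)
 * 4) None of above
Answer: 3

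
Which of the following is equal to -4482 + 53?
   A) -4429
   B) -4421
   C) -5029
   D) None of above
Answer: A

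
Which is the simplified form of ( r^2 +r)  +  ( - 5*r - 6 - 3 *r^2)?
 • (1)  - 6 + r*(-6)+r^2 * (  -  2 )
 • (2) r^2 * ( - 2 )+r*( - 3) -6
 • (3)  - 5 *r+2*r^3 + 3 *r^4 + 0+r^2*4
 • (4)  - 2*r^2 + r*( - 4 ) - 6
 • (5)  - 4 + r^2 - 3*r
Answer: 4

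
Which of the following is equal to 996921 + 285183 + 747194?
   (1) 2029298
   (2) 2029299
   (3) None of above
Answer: 1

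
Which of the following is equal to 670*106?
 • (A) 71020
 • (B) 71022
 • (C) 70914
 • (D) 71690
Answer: A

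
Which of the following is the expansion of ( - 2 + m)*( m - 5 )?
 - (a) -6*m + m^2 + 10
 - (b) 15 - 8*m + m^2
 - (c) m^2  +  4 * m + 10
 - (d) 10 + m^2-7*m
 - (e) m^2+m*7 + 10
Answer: d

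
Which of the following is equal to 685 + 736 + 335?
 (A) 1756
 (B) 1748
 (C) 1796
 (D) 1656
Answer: A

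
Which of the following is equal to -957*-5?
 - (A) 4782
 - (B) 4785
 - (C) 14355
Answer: B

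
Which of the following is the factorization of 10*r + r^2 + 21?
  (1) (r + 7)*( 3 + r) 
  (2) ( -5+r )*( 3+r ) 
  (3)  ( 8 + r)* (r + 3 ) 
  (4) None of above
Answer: 1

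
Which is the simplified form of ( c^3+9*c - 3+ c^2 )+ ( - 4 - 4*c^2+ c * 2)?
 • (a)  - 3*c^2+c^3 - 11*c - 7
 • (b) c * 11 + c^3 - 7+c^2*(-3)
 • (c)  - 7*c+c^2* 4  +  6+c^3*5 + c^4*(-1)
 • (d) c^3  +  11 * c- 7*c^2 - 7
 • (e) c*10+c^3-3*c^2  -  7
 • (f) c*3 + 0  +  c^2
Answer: b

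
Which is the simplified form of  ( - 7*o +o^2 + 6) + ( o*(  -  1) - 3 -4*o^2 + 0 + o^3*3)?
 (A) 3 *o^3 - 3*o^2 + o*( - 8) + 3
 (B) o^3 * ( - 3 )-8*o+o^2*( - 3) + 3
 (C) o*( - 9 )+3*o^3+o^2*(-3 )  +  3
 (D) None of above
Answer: A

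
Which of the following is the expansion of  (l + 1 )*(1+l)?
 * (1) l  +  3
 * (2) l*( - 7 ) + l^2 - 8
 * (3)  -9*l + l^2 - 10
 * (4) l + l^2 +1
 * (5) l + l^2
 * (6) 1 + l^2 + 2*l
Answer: 6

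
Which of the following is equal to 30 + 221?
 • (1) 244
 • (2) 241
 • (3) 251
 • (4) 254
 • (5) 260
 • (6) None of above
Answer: 3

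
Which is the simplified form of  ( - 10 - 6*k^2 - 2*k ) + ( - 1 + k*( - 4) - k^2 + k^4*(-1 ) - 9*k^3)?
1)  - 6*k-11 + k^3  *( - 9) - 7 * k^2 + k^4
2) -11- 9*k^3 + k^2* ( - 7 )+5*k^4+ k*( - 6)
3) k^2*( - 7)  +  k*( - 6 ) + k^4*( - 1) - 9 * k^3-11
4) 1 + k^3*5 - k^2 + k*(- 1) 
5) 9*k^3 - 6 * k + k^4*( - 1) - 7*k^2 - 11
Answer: 3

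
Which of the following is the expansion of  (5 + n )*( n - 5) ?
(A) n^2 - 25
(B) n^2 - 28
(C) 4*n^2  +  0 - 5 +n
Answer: A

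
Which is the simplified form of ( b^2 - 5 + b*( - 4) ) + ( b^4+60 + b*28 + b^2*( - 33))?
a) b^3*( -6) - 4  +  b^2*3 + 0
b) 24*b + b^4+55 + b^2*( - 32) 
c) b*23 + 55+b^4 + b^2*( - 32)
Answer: b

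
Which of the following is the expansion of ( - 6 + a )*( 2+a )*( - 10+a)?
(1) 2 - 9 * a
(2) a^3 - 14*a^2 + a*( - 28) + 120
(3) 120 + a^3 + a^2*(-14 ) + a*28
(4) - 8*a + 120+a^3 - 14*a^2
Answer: 3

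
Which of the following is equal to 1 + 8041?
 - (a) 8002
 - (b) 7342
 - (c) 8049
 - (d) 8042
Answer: d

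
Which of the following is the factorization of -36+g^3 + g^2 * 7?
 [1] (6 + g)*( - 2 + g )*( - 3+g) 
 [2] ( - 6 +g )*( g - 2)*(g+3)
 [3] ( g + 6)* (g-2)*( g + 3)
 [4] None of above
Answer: 3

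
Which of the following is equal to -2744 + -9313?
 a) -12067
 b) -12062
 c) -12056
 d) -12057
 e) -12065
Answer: d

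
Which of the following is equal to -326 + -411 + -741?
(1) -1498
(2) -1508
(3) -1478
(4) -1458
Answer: 3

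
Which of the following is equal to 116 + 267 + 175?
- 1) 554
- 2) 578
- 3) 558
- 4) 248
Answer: 3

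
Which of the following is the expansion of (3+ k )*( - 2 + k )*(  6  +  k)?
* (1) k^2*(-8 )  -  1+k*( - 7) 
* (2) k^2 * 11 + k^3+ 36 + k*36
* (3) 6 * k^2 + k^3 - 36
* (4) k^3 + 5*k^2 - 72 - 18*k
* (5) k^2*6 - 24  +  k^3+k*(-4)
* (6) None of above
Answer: 6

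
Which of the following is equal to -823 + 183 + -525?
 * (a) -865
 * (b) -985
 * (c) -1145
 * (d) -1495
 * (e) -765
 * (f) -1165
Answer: f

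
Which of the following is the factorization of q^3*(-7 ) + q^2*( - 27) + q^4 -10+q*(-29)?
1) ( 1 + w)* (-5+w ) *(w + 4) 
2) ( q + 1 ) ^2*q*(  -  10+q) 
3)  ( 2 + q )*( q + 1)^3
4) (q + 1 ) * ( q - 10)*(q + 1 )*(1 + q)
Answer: 4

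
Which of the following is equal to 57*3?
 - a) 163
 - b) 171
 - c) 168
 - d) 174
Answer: b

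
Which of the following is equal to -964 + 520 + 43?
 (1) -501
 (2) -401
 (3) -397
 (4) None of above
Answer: 2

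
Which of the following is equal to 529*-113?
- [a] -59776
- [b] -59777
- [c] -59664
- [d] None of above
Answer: b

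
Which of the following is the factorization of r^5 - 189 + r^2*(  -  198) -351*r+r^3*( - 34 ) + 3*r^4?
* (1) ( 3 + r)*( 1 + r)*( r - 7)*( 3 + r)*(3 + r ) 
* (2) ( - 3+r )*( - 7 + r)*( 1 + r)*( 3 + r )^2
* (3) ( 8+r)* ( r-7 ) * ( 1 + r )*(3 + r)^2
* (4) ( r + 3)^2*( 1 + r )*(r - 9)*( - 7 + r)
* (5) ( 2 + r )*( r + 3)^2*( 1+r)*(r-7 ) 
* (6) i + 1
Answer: 1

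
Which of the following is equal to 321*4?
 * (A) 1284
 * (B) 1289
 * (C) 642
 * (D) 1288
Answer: A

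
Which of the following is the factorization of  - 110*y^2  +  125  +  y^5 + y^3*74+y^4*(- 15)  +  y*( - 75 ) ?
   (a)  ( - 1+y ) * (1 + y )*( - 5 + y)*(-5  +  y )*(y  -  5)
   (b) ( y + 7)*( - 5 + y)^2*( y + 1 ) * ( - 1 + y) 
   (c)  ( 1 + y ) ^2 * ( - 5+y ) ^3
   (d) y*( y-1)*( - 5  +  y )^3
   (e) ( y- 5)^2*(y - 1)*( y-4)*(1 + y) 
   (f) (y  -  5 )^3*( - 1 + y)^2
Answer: a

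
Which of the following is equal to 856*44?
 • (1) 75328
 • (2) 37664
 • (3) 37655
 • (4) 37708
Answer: 2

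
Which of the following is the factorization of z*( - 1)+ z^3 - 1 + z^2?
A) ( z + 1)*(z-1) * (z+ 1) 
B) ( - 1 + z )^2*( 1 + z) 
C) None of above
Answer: A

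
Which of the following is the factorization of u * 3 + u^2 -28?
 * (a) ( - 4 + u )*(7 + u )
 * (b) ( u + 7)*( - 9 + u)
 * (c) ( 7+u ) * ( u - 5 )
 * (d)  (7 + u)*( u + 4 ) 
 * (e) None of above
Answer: a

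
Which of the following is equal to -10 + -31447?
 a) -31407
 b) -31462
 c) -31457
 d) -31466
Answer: c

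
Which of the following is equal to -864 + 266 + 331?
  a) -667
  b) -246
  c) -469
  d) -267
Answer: d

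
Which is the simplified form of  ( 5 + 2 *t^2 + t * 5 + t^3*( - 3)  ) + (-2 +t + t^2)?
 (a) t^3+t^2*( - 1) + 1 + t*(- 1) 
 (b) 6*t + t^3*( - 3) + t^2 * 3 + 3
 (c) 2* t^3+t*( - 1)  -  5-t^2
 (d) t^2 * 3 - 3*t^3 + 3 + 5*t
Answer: b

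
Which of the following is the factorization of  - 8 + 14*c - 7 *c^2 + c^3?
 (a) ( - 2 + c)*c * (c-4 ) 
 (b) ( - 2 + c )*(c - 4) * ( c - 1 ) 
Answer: b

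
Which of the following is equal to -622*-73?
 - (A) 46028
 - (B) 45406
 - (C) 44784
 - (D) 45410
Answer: B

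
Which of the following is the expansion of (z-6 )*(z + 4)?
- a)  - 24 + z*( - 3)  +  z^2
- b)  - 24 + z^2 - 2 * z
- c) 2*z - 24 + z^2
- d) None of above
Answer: b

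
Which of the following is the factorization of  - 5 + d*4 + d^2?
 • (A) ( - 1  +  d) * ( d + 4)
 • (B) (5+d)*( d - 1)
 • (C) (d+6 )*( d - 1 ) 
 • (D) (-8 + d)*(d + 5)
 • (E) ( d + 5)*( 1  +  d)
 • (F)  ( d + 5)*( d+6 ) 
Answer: B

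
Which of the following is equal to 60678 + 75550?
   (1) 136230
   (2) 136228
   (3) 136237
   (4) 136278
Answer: 2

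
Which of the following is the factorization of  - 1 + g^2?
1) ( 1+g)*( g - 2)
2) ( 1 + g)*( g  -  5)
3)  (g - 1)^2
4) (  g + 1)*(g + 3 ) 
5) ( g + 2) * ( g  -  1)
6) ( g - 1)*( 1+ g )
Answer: 6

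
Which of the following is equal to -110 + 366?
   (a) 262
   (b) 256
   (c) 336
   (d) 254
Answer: b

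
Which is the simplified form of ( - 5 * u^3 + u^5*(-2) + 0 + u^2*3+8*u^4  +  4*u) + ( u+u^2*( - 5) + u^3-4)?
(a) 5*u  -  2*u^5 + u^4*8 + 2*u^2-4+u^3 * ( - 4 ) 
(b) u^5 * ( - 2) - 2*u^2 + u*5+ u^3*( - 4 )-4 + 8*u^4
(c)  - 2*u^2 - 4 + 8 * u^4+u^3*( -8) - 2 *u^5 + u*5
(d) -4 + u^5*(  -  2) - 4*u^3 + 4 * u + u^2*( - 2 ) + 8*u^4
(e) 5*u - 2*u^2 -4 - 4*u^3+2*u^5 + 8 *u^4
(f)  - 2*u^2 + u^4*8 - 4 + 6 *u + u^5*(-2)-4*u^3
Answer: b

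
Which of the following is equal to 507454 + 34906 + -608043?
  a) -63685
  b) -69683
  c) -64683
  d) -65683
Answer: d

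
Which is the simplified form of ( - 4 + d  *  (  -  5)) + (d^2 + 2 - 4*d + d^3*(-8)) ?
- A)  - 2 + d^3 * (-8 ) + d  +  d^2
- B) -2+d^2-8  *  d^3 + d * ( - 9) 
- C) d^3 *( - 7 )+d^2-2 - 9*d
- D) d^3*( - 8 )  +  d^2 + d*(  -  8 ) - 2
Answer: B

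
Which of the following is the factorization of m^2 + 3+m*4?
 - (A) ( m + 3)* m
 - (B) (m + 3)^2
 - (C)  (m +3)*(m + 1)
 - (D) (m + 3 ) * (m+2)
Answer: C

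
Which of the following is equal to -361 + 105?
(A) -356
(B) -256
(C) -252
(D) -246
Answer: B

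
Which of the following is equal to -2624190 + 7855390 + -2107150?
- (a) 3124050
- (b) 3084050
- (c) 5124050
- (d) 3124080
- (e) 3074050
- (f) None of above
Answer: a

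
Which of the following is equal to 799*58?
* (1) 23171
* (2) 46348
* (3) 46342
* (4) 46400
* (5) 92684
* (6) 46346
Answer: 3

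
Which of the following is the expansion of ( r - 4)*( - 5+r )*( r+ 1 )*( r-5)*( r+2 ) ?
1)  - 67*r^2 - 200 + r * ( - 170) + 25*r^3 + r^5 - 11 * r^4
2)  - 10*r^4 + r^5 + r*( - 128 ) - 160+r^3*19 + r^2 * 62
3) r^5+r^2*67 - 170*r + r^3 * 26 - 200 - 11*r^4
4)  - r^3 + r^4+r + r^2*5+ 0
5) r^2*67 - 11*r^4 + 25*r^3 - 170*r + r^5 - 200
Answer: 5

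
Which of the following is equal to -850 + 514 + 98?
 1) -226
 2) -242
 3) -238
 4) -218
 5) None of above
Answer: 3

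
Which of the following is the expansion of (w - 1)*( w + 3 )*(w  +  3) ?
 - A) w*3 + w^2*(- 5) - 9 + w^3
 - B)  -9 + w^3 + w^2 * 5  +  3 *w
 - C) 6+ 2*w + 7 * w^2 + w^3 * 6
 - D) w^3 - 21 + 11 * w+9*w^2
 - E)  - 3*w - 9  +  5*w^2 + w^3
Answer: B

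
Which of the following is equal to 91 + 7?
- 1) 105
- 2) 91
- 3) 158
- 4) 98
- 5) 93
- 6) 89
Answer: 4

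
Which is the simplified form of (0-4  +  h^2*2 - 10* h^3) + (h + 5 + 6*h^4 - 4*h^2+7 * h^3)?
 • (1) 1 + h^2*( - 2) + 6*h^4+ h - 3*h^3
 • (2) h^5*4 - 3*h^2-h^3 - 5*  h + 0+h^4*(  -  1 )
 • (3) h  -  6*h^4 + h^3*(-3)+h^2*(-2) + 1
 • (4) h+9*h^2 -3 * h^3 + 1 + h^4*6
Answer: 1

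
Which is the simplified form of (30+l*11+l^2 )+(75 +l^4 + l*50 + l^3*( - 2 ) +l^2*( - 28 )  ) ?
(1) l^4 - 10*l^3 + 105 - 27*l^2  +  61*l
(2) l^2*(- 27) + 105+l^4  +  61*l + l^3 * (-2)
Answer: 2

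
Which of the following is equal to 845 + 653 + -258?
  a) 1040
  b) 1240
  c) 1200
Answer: b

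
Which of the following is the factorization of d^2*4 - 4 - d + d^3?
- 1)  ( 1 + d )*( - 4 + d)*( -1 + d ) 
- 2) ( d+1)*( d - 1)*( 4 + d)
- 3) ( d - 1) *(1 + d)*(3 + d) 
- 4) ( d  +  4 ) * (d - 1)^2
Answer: 2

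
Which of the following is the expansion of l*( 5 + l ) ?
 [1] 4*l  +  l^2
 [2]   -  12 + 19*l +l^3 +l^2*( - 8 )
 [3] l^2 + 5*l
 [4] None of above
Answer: 3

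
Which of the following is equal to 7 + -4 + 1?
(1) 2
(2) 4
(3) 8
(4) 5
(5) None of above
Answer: 2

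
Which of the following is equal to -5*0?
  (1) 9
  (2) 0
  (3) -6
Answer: 2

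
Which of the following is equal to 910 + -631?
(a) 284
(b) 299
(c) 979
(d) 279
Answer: d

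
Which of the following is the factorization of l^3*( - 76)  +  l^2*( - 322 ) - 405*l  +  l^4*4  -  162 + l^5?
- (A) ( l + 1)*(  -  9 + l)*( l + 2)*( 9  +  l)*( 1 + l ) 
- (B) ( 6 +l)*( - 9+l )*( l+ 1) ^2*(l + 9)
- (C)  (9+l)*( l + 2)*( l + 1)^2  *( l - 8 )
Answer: A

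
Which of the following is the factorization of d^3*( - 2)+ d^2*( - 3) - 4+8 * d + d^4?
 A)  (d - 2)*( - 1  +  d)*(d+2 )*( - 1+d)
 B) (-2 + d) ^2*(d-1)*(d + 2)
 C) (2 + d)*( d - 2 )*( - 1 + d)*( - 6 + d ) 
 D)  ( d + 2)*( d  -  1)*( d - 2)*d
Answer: A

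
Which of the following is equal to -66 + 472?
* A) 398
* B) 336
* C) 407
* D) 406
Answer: D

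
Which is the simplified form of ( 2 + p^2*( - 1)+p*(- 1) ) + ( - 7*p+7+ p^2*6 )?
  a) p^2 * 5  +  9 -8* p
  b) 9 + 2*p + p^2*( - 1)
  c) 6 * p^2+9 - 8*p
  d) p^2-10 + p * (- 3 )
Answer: a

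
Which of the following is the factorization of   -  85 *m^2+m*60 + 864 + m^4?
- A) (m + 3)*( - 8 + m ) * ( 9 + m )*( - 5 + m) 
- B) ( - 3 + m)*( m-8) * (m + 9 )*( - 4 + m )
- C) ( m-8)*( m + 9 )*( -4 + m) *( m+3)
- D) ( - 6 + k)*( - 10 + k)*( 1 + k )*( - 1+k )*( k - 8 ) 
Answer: C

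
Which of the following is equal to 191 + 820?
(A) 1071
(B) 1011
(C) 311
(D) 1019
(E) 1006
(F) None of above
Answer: B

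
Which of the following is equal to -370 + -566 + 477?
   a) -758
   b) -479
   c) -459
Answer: c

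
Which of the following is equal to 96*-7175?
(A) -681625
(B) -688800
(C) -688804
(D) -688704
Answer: B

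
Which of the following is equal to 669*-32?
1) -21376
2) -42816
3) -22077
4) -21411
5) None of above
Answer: 5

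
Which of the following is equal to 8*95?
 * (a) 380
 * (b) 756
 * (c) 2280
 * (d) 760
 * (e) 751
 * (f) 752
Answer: d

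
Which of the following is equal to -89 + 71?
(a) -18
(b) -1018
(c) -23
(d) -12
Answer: a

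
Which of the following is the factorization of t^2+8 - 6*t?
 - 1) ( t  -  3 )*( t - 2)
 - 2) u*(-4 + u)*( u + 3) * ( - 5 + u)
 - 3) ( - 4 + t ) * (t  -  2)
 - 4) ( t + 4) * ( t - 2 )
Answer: 3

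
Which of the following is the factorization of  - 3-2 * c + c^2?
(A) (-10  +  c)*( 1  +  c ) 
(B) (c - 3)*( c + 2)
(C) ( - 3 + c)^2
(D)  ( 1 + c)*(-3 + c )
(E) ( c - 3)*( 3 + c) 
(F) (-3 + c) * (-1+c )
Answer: D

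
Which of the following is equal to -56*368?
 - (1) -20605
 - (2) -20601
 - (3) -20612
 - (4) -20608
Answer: 4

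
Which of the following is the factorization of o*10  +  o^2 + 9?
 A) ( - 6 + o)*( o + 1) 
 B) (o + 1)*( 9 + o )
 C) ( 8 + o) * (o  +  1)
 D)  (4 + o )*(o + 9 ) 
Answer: B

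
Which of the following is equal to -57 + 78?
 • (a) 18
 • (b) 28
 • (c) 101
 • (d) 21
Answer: d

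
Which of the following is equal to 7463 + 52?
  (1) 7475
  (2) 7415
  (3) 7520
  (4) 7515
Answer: 4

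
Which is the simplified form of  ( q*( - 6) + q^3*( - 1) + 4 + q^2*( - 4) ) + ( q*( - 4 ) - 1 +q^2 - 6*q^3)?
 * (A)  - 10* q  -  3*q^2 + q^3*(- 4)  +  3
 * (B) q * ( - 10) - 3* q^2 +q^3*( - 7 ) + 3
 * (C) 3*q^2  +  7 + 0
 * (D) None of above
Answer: B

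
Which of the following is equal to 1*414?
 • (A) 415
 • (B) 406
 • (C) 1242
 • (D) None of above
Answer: D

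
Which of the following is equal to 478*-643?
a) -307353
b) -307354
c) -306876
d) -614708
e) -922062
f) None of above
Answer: b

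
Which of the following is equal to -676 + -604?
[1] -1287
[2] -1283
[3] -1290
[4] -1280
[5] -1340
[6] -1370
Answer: 4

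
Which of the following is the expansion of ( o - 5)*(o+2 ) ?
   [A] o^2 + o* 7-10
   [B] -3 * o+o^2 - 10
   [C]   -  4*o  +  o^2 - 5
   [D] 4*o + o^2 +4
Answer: B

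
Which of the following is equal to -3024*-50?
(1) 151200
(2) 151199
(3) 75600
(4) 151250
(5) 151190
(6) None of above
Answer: 1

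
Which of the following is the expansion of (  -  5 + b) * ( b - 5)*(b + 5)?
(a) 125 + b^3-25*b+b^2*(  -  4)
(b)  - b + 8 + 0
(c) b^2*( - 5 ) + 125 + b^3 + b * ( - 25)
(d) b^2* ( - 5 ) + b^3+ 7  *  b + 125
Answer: c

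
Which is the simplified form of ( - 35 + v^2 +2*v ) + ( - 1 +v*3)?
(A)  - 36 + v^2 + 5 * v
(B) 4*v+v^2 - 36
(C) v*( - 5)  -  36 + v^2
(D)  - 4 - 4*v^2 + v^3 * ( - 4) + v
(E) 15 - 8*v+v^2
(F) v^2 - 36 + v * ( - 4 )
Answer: A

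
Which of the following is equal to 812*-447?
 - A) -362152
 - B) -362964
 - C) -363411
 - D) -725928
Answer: B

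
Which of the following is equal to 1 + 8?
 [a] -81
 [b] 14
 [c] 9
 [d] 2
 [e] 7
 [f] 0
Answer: c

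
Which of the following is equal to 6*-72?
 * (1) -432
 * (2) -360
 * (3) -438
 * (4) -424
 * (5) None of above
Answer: 1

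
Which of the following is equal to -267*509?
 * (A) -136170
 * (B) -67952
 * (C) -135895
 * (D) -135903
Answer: D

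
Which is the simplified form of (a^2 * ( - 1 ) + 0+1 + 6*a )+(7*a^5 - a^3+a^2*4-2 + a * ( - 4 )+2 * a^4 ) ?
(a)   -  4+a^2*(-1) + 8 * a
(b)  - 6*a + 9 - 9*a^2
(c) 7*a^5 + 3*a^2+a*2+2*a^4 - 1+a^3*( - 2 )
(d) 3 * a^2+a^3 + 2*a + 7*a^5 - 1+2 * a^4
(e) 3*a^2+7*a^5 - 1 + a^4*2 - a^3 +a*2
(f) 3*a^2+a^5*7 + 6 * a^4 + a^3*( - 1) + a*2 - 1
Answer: e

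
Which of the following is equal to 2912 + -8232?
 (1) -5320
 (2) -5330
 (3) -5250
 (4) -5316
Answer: 1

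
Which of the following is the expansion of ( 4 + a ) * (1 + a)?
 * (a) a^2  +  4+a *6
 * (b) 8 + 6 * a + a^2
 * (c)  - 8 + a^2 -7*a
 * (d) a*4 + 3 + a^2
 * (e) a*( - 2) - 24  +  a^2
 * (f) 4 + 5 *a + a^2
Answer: f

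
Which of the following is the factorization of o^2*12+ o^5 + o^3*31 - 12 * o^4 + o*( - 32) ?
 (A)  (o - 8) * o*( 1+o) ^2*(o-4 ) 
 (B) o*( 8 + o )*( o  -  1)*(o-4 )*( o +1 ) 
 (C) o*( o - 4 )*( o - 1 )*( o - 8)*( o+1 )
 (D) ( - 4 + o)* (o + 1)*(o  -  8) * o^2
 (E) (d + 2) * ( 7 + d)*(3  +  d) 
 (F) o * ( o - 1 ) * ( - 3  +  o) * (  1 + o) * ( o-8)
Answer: C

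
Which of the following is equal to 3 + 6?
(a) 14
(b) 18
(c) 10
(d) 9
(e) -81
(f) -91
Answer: d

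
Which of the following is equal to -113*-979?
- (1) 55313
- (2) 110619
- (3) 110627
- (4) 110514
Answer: 3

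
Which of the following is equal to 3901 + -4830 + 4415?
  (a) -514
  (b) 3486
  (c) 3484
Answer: b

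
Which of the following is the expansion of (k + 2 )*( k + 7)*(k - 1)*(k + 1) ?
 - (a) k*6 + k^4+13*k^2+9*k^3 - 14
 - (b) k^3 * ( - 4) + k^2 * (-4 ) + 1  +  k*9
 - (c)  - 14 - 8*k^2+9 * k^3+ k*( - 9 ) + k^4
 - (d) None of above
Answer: d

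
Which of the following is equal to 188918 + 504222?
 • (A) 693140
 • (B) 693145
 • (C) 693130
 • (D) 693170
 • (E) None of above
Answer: A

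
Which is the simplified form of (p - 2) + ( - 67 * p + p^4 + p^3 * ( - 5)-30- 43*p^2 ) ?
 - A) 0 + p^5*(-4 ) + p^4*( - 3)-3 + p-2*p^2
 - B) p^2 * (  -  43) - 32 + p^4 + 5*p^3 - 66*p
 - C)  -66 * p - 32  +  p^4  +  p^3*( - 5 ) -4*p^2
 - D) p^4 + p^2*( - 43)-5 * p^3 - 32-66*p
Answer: D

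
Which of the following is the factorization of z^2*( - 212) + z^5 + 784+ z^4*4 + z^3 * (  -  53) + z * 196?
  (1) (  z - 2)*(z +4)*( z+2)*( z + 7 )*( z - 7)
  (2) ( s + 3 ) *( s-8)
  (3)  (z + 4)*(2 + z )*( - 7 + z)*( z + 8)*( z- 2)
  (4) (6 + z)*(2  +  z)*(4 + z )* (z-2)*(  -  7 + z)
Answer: 1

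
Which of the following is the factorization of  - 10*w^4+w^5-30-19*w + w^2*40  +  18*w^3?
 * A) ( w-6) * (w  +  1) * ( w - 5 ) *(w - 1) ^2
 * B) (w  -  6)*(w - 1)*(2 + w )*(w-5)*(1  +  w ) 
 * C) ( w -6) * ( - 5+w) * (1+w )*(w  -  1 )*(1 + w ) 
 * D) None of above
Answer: C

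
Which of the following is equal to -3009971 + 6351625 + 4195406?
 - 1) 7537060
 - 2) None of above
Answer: 1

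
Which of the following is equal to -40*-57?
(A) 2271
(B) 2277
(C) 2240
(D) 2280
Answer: D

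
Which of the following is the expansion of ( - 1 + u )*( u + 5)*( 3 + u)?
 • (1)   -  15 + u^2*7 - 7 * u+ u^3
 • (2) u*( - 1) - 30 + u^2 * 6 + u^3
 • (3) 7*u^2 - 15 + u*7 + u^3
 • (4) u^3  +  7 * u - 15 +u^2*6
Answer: 3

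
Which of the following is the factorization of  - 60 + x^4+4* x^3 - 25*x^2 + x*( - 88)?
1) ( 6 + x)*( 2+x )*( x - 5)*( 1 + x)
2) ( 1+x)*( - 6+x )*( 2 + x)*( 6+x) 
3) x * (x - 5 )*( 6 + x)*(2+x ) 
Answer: 1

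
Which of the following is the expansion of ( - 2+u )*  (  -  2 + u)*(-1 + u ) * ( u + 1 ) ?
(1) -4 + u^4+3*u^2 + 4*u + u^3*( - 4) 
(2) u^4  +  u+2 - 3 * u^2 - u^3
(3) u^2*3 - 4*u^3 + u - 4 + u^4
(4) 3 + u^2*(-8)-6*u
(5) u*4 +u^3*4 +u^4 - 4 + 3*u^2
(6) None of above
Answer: 1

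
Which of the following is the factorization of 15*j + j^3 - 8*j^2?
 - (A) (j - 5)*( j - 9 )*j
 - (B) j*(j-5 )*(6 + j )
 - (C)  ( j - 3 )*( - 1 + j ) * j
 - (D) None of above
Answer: D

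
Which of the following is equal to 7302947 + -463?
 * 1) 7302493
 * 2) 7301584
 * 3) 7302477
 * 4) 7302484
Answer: 4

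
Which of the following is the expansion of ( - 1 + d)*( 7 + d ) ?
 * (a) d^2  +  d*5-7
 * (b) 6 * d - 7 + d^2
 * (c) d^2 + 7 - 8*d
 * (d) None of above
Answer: b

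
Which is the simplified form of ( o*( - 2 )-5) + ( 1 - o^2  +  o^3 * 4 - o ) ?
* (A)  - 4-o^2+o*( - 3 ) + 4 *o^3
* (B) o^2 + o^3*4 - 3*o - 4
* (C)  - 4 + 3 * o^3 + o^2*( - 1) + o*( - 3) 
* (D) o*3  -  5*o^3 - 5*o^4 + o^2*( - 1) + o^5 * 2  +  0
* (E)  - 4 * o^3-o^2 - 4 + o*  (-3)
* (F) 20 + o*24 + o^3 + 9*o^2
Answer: A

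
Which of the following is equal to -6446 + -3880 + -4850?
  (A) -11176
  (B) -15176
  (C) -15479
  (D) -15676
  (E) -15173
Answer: B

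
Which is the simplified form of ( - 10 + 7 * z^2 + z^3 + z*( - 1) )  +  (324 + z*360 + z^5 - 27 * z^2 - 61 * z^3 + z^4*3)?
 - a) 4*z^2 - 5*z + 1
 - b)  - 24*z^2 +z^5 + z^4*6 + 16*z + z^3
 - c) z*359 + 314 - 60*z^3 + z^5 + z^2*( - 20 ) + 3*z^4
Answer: c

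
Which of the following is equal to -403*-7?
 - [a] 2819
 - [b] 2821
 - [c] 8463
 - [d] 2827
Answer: b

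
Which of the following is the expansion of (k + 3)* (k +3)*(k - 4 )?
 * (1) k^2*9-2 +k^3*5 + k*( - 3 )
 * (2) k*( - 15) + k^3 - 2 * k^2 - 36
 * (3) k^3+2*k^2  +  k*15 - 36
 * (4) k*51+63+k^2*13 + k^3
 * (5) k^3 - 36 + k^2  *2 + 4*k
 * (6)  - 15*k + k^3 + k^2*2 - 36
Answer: 6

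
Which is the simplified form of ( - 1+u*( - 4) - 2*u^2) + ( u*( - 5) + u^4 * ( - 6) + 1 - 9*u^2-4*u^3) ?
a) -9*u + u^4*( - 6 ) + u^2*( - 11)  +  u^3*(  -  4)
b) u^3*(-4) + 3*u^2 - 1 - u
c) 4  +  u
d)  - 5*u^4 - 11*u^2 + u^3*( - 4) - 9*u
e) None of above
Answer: a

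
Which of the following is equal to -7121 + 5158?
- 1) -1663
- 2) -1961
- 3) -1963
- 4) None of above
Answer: 3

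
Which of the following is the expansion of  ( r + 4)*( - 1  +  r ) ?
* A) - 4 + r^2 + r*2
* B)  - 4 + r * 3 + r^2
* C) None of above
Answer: B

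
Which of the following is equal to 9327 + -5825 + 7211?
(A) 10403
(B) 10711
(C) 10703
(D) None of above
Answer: D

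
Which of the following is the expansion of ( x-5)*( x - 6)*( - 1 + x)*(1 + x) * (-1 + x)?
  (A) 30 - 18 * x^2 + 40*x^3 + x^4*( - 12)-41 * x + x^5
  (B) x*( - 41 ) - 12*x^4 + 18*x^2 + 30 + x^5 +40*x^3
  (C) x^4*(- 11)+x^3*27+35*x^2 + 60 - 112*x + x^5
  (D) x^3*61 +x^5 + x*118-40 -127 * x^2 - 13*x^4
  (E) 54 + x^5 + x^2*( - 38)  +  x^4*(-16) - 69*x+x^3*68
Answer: A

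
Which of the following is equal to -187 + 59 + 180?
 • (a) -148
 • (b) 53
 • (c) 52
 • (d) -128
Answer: c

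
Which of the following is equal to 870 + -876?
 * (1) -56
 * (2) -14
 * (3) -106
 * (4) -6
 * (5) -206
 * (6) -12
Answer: 4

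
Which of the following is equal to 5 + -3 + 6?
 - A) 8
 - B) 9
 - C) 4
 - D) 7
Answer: A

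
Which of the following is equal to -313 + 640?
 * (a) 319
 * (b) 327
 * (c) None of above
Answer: b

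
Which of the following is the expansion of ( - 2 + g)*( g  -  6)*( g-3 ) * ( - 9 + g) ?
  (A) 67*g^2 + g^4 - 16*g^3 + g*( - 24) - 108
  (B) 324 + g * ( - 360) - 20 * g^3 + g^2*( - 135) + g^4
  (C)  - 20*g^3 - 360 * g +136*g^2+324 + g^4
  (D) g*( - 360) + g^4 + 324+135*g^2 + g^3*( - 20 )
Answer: D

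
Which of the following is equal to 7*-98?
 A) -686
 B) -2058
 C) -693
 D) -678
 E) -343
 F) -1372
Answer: A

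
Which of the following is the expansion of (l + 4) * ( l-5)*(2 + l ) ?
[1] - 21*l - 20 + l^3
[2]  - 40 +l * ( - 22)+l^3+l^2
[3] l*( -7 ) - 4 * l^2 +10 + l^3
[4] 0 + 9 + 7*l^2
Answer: 2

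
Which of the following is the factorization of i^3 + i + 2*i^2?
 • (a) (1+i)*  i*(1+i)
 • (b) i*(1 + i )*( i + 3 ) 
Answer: a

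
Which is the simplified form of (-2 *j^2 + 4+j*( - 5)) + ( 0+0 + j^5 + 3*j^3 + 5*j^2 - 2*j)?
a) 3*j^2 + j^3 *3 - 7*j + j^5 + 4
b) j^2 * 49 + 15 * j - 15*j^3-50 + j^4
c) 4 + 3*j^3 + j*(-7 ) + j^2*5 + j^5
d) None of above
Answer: a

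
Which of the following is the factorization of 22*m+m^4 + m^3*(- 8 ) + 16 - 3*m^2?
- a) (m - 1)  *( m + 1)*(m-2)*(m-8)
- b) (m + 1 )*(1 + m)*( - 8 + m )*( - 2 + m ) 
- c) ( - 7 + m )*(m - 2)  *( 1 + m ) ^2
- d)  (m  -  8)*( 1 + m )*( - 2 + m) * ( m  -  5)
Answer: b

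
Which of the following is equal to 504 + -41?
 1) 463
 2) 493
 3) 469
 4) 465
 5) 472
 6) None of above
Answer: 1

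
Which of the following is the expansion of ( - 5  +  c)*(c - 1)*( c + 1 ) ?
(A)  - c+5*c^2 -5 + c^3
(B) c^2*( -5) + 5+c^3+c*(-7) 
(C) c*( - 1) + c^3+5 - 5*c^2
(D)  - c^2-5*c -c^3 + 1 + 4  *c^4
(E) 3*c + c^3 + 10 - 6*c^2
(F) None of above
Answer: C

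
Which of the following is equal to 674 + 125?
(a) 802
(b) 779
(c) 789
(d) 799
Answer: d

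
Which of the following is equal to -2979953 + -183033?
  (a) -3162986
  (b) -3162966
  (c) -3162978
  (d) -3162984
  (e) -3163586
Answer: a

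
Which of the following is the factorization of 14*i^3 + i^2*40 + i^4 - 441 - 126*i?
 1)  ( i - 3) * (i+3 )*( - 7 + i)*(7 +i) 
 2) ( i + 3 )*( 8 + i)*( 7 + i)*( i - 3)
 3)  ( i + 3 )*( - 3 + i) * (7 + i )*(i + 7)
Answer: 3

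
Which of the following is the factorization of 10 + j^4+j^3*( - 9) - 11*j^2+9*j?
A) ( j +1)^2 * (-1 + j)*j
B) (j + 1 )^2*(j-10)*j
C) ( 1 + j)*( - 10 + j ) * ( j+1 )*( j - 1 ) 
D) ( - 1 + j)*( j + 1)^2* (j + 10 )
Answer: C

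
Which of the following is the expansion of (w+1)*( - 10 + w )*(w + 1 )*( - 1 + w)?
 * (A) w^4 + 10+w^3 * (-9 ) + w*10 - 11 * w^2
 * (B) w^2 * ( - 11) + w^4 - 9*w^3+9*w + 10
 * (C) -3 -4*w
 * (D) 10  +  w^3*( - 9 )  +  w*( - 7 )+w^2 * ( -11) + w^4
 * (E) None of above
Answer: B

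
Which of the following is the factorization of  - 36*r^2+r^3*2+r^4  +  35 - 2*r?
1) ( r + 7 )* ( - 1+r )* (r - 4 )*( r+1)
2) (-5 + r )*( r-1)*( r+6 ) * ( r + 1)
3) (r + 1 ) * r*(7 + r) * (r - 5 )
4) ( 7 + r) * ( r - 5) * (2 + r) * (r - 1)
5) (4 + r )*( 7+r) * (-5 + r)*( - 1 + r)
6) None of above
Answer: 6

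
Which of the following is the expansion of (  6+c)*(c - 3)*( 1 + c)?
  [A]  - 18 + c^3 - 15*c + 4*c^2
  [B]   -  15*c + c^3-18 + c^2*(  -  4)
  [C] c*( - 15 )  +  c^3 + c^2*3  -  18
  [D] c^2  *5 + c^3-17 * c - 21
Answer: A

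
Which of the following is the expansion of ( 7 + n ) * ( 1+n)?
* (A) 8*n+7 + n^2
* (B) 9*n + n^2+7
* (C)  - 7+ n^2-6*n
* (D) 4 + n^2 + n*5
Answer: A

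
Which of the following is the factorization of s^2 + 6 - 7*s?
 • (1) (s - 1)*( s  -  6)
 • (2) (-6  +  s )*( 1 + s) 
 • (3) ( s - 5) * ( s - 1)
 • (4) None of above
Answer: 1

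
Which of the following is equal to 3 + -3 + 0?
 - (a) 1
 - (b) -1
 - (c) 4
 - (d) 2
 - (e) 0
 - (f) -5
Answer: e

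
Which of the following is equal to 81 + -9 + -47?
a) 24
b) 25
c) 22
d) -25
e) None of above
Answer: b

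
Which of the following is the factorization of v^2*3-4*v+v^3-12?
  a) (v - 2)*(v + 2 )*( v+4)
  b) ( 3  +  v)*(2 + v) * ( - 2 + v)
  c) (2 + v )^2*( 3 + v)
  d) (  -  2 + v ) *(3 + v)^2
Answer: b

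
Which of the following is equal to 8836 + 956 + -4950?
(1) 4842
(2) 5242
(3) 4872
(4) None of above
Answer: 1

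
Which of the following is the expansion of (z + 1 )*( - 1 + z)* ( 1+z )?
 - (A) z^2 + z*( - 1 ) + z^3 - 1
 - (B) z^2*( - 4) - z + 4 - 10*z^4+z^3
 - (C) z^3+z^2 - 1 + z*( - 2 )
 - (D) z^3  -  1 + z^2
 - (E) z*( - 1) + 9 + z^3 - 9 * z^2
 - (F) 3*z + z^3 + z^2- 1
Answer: A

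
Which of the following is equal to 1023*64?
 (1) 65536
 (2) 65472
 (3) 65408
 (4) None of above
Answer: 2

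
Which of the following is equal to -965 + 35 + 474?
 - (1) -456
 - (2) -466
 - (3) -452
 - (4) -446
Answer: 1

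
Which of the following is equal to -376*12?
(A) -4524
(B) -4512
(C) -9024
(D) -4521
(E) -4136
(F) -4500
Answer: B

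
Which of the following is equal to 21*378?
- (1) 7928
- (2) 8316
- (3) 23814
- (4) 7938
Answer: 4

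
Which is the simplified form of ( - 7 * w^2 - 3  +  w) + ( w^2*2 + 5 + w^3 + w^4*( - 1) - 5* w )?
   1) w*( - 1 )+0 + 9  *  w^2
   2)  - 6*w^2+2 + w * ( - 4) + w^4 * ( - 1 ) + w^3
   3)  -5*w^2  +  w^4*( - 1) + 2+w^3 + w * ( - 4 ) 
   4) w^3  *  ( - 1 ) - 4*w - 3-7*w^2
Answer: 3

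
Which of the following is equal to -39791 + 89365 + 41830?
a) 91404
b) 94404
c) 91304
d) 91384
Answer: a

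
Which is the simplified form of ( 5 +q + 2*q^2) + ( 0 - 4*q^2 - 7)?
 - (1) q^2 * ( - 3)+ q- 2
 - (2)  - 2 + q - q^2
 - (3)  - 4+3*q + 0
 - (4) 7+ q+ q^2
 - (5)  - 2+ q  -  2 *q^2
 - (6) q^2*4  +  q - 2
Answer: 5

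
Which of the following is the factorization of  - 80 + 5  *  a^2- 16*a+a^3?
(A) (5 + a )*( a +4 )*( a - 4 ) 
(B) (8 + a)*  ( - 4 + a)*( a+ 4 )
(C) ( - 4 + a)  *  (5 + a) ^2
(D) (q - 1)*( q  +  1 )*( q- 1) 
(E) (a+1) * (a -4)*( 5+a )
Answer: A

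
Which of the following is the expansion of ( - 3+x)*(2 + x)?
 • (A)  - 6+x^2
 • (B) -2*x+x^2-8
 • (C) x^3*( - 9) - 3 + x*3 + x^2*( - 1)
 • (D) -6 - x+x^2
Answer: D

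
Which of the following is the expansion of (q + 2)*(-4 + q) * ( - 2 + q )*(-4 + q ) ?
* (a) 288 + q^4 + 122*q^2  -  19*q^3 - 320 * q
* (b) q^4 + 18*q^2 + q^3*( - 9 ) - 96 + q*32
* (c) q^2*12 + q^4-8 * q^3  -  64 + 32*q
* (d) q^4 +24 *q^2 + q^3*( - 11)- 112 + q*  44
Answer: c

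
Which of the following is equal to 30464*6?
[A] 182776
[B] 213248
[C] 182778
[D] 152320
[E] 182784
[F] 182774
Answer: E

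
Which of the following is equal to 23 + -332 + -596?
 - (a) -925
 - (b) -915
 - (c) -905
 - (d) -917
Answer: c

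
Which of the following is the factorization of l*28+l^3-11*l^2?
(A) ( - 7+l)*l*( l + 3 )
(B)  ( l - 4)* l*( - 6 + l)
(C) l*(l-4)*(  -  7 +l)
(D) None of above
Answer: C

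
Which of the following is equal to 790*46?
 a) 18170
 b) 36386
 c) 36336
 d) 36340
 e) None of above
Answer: d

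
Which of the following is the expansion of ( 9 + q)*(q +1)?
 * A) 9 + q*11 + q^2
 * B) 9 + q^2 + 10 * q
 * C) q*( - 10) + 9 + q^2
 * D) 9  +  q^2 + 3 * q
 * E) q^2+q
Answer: B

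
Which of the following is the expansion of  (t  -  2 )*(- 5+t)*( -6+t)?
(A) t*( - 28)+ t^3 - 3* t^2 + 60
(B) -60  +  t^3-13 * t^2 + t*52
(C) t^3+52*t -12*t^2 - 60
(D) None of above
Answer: B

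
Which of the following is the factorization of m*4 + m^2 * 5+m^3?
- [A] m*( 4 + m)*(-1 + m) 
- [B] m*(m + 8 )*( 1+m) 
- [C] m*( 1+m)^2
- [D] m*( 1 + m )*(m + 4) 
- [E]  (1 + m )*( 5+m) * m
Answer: D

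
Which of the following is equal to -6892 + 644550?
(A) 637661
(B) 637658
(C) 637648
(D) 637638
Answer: B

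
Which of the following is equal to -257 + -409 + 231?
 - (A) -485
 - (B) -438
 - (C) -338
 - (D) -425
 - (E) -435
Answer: E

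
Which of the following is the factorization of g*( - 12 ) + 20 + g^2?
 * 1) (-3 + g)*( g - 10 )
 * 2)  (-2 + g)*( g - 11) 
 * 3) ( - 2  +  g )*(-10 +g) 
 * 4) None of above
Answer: 3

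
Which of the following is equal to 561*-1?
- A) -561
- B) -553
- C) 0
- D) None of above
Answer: A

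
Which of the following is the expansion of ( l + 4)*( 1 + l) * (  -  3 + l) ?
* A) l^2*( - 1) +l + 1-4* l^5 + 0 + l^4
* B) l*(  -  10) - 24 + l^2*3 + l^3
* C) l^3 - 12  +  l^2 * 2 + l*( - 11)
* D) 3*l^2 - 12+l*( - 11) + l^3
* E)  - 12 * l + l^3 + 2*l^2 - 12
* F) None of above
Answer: C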